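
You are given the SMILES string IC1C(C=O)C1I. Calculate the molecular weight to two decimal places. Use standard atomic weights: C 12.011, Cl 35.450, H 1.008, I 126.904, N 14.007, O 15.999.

321.88 g/mol

First, the molecular formula is C4H4I2O (counting implicit H from valence).
  C: 4 × 12.011 = 48.044
  H: 4 × 1.008 = 4.032
  I: 2 × 126.904 = 253.808
  O: 1 × 15.999 = 15.999
Sum: 4×12.011 + 4×1.008 + 2×126.904 + 1×15.999 = 321.883 → 321.88 g/mol.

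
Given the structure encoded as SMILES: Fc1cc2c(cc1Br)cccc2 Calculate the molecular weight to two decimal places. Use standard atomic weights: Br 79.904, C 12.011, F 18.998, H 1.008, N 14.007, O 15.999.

225.06 g/mol

First, the molecular formula is C10H6BrF (counting implicit H from valence).
  Br: 1 × 79.904 = 79.904
  C: 10 × 12.011 = 120.110
  F: 1 × 18.998 = 18.998
  H: 6 × 1.008 = 6.048
Sum: 1×79.904 + 10×12.011 + 1×18.998 + 6×1.008 = 225.060 → 225.06 g/mol.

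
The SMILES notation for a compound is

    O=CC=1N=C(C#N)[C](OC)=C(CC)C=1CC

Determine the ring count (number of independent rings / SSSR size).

1

In SMILES, each pair of matching ring-closure digits denotes one ring-closing bond; the number of such bonds equals the number of independent rings.
Ring-closure bonds here: 1.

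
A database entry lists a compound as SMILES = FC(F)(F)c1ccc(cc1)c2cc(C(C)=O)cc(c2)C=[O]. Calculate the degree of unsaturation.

Molecular formula: C16H11F3O2.
DoU = (2C + 2 + N − H − X) / 2, where X is the halogen count and O/S are ignored.
    = (2·16 + 2 + 0 − 11 − 3) / 2 = 20 / 2 = 10.

10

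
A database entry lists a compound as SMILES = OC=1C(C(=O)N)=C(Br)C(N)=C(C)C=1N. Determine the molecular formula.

Walk through each heavy atom and fill implicit hydrogens from standard valence (C 4, N 3, O 2, S 2, halogen 1):
  atom 1: O, bond orders sum to 1 (valence 2) → 1 H
  atom 2: C, bond orders sum to 4 (valence 4) → 0 H
  atom 3: C, bond orders sum to 4 (valence 4) → 0 H
  atom 4: C, bond orders sum to 4 (valence 4) → 0 H
  atom 5: O, bond orders sum to 2 (valence 2) → 0 H
  atom 6: N, bond orders sum to 1 (valence 3) → 2 H
  atom 7: C, bond orders sum to 4 (valence 4) → 0 H
  atom 8: Br (halogen, monovalent) → 0 H
  atom 9: C, bond orders sum to 4 (valence 4) → 0 H
  atom 10: N, bond orders sum to 1 (valence 3) → 2 H
  atom 11: C, bond orders sum to 4 (valence 4) → 0 H
  atom 12: C, bond orders sum to 1 (valence 4) → 3 H
  atom 13: C, bond orders sum to 4 (valence 4) → 0 H
  atom 14: N, bond orders sum to 1 (valence 3) → 2 H
Totals → C:8, H:10, Br:1, N:3, O:2.

C8H10BrN3O2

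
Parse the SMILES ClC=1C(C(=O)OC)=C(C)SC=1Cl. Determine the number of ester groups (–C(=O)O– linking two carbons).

The ester motif appears at heavy-atom position 4 in the SMILES.
Ester count: 1.

1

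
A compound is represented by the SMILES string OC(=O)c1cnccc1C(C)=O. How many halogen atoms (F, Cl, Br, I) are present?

0

Scan the SMILES for the halogen motif — none present.
Groups that are present: 1 carboxylic acid, 1 ketone.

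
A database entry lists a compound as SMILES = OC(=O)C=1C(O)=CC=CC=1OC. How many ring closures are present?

1

In SMILES, each pair of matching ring-closure digits denotes one ring-closing bond; the number of such bonds equals the number of independent rings.
Ring-closure bonds here: 1.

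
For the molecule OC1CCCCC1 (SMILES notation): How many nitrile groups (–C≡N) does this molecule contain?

Scan the SMILES for the nitrile motif — none present.
Groups that are present: 1 hydroxyl.

0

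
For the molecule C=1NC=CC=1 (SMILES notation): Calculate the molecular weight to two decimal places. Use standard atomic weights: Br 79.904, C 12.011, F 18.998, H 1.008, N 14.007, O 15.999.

First, the molecular formula is C4H5N (counting implicit H from valence).
  C: 4 × 12.011 = 48.044
  H: 5 × 1.008 = 5.040
  N: 1 × 14.007 = 14.007
Sum: 4×12.011 + 5×1.008 + 1×14.007 = 67.091 → 67.09 g/mol.

67.09 g/mol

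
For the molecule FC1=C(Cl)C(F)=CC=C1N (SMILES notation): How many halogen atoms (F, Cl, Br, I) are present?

3

Halogen atoms appear at heavy-atom positions 1, 4, 6 (1×Cl, 2×F).
Other groups present: 1 primary amine.
Halogen count: 3.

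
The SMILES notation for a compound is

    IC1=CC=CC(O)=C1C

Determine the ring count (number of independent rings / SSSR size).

1

In SMILES, each pair of matching ring-closure digits denotes one ring-closing bond; the number of such bonds equals the number of independent rings.
Ring-closure bonds here: 1.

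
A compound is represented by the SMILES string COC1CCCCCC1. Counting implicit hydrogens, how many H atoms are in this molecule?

16

Walk through each heavy atom and fill implicit hydrogens from standard valence (C 4, N 3, O 2, S 2, halogen 1):
  atom 1: C, bond orders sum to 1 (valence 4) → 3 H
  atom 2: O, bond orders sum to 2 (valence 2) → 0 H
  atom 3: C, bond orders sum to 3 (valence 4) → 1 H
  atom 4: C, bond orders sum to 2 (valence 4) → 2 H
  atom 5: C, bond orders sum to 2 (valence 4) → 2 H
  atom 6: C, bond orders sum to 2 (valence 4) → 2 H
  atom 7: C, bond orders sum to 2 (valence 4) → 2 H
  atom 8: C, bond orders sum to 2 (valence 4) → 2 H
  atom 9: C, bond orders sum to 2 (valence 4) → 2 H
Total hydrogens: 16.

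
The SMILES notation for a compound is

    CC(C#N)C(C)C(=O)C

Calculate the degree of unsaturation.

Molecular formula: C7H11NO.
DoU = (2C + 2 + N − H − X) / 2, where X is the halogen count and O/S are ignored.
    = (2·7 + 2 + 1 − 11 − 0) / 2 = 6 / 2 = 3.

3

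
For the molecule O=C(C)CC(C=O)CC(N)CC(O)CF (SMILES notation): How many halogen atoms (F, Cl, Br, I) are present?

1

Halogen atoms appear at heavy-atom position 15 (1×F).
Other groups present: 1 aldehyde, 1 hydroxyl, 1 ketone, 1 primary amine.
Halogen count: 1.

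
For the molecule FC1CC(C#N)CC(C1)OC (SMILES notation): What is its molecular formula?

Walk through each heavy atom and fill implicit hydrogens from standard valence (C 4, N 3, O 2, S 2, halogen 1):
  atom 1: F (halogen, monovalent) → 0 H
  atom 2: C, bond orders sum to 3 (valence 4) → 1 H
  atom 3: C, bond orders sum to 2 (valence 4) → 2 H
  atom 4: C, bond orders sum to 3 (valence 4) → 1 H
  atom 5: C, bond orders sum to 4 (valence 4) → 0 H
  atom 6: N, bond orders sum to 3 (valence 3) → 0 H
  atom 7: C, bond orders sum to 2 (valence 4) → 2 H
  atom 8: C, bond orders sum to 3 (valence 4) → 1 H
  atom 9: C, bond orders sum to 2 (valence 4) → 2 H
  atom 10: O, bond orders sum to 2 (valence 2) → 0 H
  atom 11: C, bond orders sum to 1 (valence 4) → 3 H
Totals → C:8, H:12, F:1, N:1, O:1.

C8H12FNO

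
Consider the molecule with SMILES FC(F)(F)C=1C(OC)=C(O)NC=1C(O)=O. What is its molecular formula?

C7H6F3NO4

Walk through each heavy atom and fill implicit hydrogens from standard valence (C 4, N 3, O 2, S 2, halogen 1):
  atom 1: F (halogen, monovalent) → 0 H
  atom 2: C, bond orders sum to 4 (valence 4) → 0 H
  atom 3: F (halogen, monovalent) → 0 H
  atom 4: F (halogen, monovalent) → 0 H
  atom 5: C, bond orders sum to 4 (valence 4) → 0 H
  atom 6: C, bond orders sum to 4 (valence 4) → 0 H
  atom 7: O, bond orders sum to 2 (valence 2) → 0 H
  atom 8: C, bond orders sum to 1 (valence 4) → 3 H
  atom 9: C, bond orders sum to 4 (valence 4) → 0 H
  atom 10: O, bond orders sum to 1 (valence 2) → 1 H
  atom 11: N, bond orders sum to 2 (valence 3) → 1 H
  atom 12: C, bond orders sum to 4 (valence 4) → 0 H
  atom 13: C, bond orders sum to 4 (valence 4) → 0 H
  atom 14: O, bond orders sum to 1 (valence 2) → 1 H
  atom 15: O, bond orders sum to 2 (valence 2) → 0 H
Totals → C:7, H:6, F:3, N:1, O:4.
In Hill order: C7H6F3NO4.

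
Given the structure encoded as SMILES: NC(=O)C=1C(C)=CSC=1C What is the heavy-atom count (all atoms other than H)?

Every atom symbol written in the SMILES (organic subset) is one heavy atom; implicit H are not written.
Heavy atoms by element → C:7, N:1, O:1, S:1.
Total: 10.

10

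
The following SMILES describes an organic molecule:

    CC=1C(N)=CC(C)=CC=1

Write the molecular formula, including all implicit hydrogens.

C8H11N

Walk through each heavy atom and fill implicit hydrogens from standard valence (C 4, N 3, O 2, S 2, halogen 1):
  atom 1: C, bond orders sum to 1 (valence 4) → 3 H
  atom 2: C, bond orders sum to 4 (valence 4) → 0 H
  atom 3: C, bond orders sum to 4 (valence 4) → 0 H
  atom 4: N, bond orders sum to 1 (valence 3) → 2 H
  atom 5: C, bond orders sum to 3 (valence 4) → 1 H
  atom 6: C, bond orders sum to 4 (valence 4) → 0 H
  atom 7: C, bond orders sum to 1 (valence 4) → 3 H
  atom 8: C, bond orders sum to 3 (valence 4) → 1 H
  atom 9: C, bond orders sum to 3 (valence 4) → 1 H
Totals → C:8, H:11, N:1.
In Hill order: C8H11N.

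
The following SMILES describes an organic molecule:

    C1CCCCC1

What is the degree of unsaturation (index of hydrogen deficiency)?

1

Degree of unsaturation = (number of rings) + (number of π bonds).
Ring closures in the SMILES: 1.
π bonds: none → 0 DoU from unsaturation.
Total DoU = 1 + 0 = 1.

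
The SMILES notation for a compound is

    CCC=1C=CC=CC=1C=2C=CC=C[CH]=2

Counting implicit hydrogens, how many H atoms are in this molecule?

Walk through each heavy atom and fill implicit hydrogens from standard valence (C 4, N 3, O 2, S 2, halogen 1):
  atom 1: C, bond orders sum to 1 (valence 4) → 3 H
  atom 2: C, bond orders sum to 2 (valence 4) → 2 H
  atom 3: C, bond orders sum to 4 (valence 4) → 0 H
  atom 4: C, bond orders sum to 3 (valence 4) → 1 H
  atom 5: C, bond orders sum to 3 (valence 4) → 1 H
  atom 6: C, bond orders sum to 3 (valence 4) → 1 H
  atom 7: C, bond orders sum to 3 (valence 4) → 1 H
  atom 8: C, bond orders sum to 4 (valence 4) → 0 H
  atom 9: C, bond orders sum to 4 (valence 4) → 0 H
  atom 10: C, bond orders sum to 3 (valence 4) → 1 H
  atom 11: C, bond orders sum to 3 (valence 4) → 1 H
  atom 12: C, bond orders sum to 3 (valence 4) → 1 H
  atom 13: C, bond orders sum to 3 (valence 4) → 1 H
  atom 14: C with explicit H count 1
Total hydrogens: 14.

14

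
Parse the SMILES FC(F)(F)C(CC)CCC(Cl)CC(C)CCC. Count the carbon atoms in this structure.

13

Count every carbon token in the SMILES (each C, including those in ring-closure positions and inside branches).
Carbon count: 13.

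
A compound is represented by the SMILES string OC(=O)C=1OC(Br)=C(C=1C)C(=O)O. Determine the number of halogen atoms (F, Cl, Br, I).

1

Halogen atoms appear at heavy-atom position 7 (1×Br).
Other groups present: 2 carboxylic acid.
Halogen count: 1.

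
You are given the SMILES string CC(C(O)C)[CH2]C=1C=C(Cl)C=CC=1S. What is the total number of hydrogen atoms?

Walk through each heavy atom and fill implicit hydrogens from standard valence (C 4, N 3, O 2, S 2, halogen 1):
  atom 1: C, bond orders sum to 1 (valence 4) → 3 H
  atom 2: C, bond orders sum to 3 (valence 4) → 1 H
  atom 3: C, bond orders sum to 3 (valence 4) → 1 H
  atom 4: O, bond orders sum to 1 (valence 2) → 1 H
  atom 5: C, bond orders sum to 1 (valence 4) → 3 H
  atom 6: C with explicit H count 2
  atom 7: C, bond orders sum to 4 (valence 4) → 0 H
  atom 8: C, bond orders sum to 3 (valence 4) → 1 H
  atom 9: C, bond orders sum to 4 (valence 4) → 0 H
  atom 10: Cl (halogen, monovalent) → 0 H
  atom 11: C, bond orders sum to 3 (valence 4) → 1 H
  atom 12: C, bond orders sum to 3 (valence 4) → 1 H
  atom 13: C, bond orders sum to 4 (valence 4) → 0 H
  atom 14: S, bond orders sum to 1 (valence 2) → 1 H
Total hydrogens: 15.

15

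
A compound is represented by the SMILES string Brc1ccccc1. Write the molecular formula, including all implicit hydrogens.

C6H5Br

Walk through each heavy atom and fill implicit hydrogens from standard valence (C 4, N 3, O 2, S 2, halogen 1); for lowercase aromatic atoms, an aromatic c carries 1 H when it has two neighbours and 0 H with three, and aromatic n carries 0 H:
  atom 1: Br (halogen, monovalent) → 0 H
  atom 2: aromatic c, 3 neighbours → 0 H
  atom 3: aromatic c, 2 neighbours → 1 H
  atom 4: aromatic c, 2 neighbours → 1 H
  atom 5: aromatic c, 2 neighbours → 1 H
  atom 6: aromatic c, 2 neighbours → 1 H
  atom 7: aromatic c, 2 neighbours → 1 H
Totals → C:6, H:5, Br:1.
In Hill order: C6H5Br.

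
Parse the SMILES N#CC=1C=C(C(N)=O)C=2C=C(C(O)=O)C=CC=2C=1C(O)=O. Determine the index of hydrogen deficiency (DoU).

Molecular formula: C14H8N2O5.
DoU = (2C + 2 + N − H − X) / 2, where X is the halogen count and O/S are ignored.
    = (2·14 + 2 + 2 − 8 − 0) / 2 = 24 / 2 = 12.

12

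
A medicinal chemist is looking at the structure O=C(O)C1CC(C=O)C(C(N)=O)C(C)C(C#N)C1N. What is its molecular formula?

C12H17N3O4

Walk through each heavy atom and fill implicit hydrogens from standard valence (C 4, N 3, O 2, S 2, halogen 1):
  atom 1: O, bond orders sum to 2 (valence 2) → 0 H
  atom 2: C, bond orders sum to 4 (valence 4) → 0 H
  atom 3: O, bond orders sum to 1 (valence 2) → 1 H
  atom 4: C, bond orders sum to 3 (valence 4) → 1 H
  atom 5: C, bond orders sum to 2 (valence 4) → 2 H
  atom 6: C, bond orders sum to 3 (valence 4) → 1 H
  atom 7: C, bond orders sum to 3 (valence 4) → 1 H
  atom 8: O, bond orders sum to 2 (valence 2) → 0 H
  atom 9: C, bond orders sum to 3 (valence 4) → 1 H
  atom 10: C, bond orders sum to 4 (valence 4) → 0 H
  atom 11: N, bond orders sum to 1 (valence 3) → 2 H
  atom 12: O, bond orders sum to 2 (valence 2) → 0 H
  atom 13: C, bond orders sum to 3 (valence 4) → 1 H
  atom 14: C, bond orders sum to 1 (valence 4) → 3 H
  atom 15: C, bond orders sum to 3 (valence 4) → 1 H
  atom 16: C, bond orders sum to 4 (valence 4) → 0 H
  atom 17: N, bond orders sum to 3 (valence 3) → 0 H
  atom 18: C, bond orders sum to 3 (valence 4) → 1 H
  atom 19: N, bond orders sum to 1 (valence 3) → 2 H
Totals → C:12, H:17, N:3, O:4.
In Hill order: C12H17N3O4.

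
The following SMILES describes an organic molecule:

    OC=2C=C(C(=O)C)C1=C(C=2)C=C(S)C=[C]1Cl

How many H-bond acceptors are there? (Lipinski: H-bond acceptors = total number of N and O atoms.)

2

N atoms: 0; O atoms: 2.
Lipinski HBA = 0 + 2 = 2.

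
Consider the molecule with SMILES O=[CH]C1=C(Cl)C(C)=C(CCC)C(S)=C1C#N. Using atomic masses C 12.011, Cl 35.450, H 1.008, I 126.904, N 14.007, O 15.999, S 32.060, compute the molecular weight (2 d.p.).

253.74 g/mol

First, the molecular formula is C12H12ClNOS (counting implicit H from valence).
  C: 12 × 12.011 = 144.132
  Cl: 1 × 35.450 = 35.450
  H: 12 × 1.008 = 12.096
  N: 1 × 14.007 = 14.007
  O: 1 × 15.999 = 15.999
  S: 1 × 32.060 = 32.060
Sum: 12×12.011 + 1×35.450 + 12×1.008 + 1×14.007 + 1×15.999 + 1×32.060 = 253.744 → 253.74 g/mol.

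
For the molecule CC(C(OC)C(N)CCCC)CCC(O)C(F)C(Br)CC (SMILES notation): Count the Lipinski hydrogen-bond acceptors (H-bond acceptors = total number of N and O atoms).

3

N atoms: 1; O atoms: 2.
Lipinski HBA = 1 + 2 = 3.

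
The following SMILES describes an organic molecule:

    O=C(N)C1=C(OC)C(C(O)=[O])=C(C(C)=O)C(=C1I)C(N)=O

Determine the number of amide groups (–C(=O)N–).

The amide motif appears at heavy-atom positions 2, 19 in the SMILES.
Other groups present: 1 carboxylic acid, 1 ether, 1 ketone.
Amide count: 2.

2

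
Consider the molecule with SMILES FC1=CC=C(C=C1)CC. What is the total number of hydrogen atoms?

Walk through each heavy atom and fill implicit hydrogens from standard valence (C 4, N 3, O 2, S 2, halogen 1):
  atom 1: F (halogen, monovalent) → 0 H
  atom 2: C, bond orders sum to 4 (valence 4) → 0 H
  atom 3: C, bond orders sum to 3 (valence 4) → 1 H
  atom 4: C, bond orders sum to 3 (valence 4) → 1 H
  atom 5: C, bond orders sum to 4 (valence 4) → 0 H
  atom 6: C, bond orders sum to 3 (valence 4) → 1 H
  atom 7: C, bond orders sum to 3 (valence 4) → 1 H
  atom 8: C, bond orders sum to 2 (valence 4) → 2 H
  atom 9: C, bond orders sum to 1 (valence 4) → 3 H
Total hydrogens: 9.

9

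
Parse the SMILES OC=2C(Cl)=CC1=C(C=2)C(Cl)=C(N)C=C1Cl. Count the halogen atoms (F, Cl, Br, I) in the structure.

Halogen atoms appear at heavy-atom positions 4, 10, 15 (3×Cl).
Other groups present: 1 hydroxyl, 1 primary amine.
Halogen count: 3.

3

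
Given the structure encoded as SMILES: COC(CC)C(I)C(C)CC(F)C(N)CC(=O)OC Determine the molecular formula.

Walk through each heavy atom and fill implicit hydrogens from standard valence (C 4, N 3, O 2, S 2, halogen 1):
  atom 1: C, bond orders sum to 1 (valence 4) → 3 H
  atom 2: O, bond orders sum to 2 (valence 2) → 0 H
  atom 3: C, bond orders sum to 3 (valence 4) → 1 H
  atom 4: C, bond orders sum to 2 (valence 4) → 2 H
  atom 5: C, bond orders sum to 1 (valence 4) → 3 H
  atom 6: C, bond orders sum to 3 (valence 4) → 1 H
  atom 7: I (halogen, monovalent) → 0 H
  atom 8: C, bond orders sum to 3 (valence 4) → 1 H
  atom 9: C, bond orders sum to 1 (valence 4) → 3 H
  atom 10: C, bond orders sum to 2 (valence 4) → 2 H
  atom 11: C, bond orders sum to 3 (valence 4) → 1 H
  atom 12: F (halogen, monovalent) → 0 H
  atom 13: C, bond orders sum to 3 (valence 4) → 1 H
  atom 14: N, bond orders sum to 1 (valence 3) → 2 H
  atom 15: C, bond orders sum to 2 (valence 4) → 2 H
  atom 16: C, bond orders sum to 4 (valence 4) → 0 H
  atom 17: O, bond orders sum to 2 (valence 2) → 0 H
  atom 18: O, bond orders sum to 2 (valence 2) → 0 H
  atom 19: C, bond orders sum to 1 (valence 4) → 3 H
Totals → C:13, H:25, F:1, I:1, N:1, O:3.
In Hill order: C13H25FINO3.

C13H25FINO3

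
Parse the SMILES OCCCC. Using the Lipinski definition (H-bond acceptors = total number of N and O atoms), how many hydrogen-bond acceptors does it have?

1

N atoms: 0; O atoms: 1.
Lipinski HBA = 0 + 1 = 1.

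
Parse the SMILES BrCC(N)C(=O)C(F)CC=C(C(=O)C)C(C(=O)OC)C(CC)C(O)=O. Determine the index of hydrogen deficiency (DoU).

Degree of unsaturation = (number of rings) + (number of π bonds).
Ring closures in the SMILES: 0.
π bonds: 5 double bonds (each 1 DoU) → 5 DoU from unsaturation.
Total DoU = 0 + 5 = 5.

5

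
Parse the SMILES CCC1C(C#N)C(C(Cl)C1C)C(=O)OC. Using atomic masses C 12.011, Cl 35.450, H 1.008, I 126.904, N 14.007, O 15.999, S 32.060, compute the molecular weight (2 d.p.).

229.70 g/mol

First, the molecular formula is C11H16ClNO2 (counting implicit H from valence).
  C: 11 × 12.011 = 132.121
  Cl: 1 × 35.450 = 35.450
  H: 16 × 1.008 = 16.128
  N: 1 × 14.007 = 14.007
  O: 2 × 15.999 = 31.998
Sum: 11×12.011 + 1×35.450 + 16×1.008 + 1×14.007 + 2×15.999 = 229.704 → 229.70 g/mol.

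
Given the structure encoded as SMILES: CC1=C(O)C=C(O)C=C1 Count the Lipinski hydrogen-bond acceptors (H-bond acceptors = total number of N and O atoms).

2

N atoms: 0; O atoms: 2.
Lipinski HBA = 0 + 2 = 2.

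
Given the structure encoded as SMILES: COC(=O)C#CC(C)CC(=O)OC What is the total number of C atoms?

9

Count every carbon token in the SMILES (each C, including those in ring-closure positions and inside branches).
Carbon count: 9.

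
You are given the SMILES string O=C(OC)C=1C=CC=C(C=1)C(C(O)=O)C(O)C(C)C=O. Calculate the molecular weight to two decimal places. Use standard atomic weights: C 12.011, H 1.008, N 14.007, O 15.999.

280.28 g/mol

First, the molecular formula is C14H16O6 (counting implicit H from valence).
  C: 14 × 12.011 = 168.154
  H: 16 × 1.008 = 16.128
  O: 6 × 15.999 = 95.994
Sum: 14×12.011 + 16×1.008 + 6×15.999 = 280.276 → 280.28 g/mol.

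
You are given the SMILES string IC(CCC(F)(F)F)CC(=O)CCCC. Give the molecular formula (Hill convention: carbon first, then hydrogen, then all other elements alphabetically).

Walk through each heavy atom and fill implicit hydrogens from standard valence (C 4, N 3, O 2, S 2, halogen 1):
  atom 1: I (halogen, monovalent) → 0 H
  atom 2: C, bond orders sum to 3 (valence 4) → 1 H
  atom 3: C, bond orders sum to 2 (valence 4) → 2 H
  atom 4: C, bond orders sum to 2 (valence 4) → 2 H
  atom 5: C, bond orders sum to 4 (valence 4) → 0 H
  atom 6: F (halogen, monovalent) → 0 H
  atom 7: F (halogen, monovalent) → 0 H
  atom 8: F (halogen, monovalent) → 0 H
  atom 9: C, bond orders sum to 2 (valence 4) → 2 H
  atom 10: C, bond orders sum to 4 (valence 4) → 0 H
  atom 11: O, bond orders sum to 2 (valence 2) → 0 H
  atom 12: C, bond orders sum to 2 (valence 4) → 2 H
  atom 13: C, bond orders sum to 2 (valence 4) → 2 H
  atom 14: C, bond orders sum to 2 (valence 4) → 2 H
  atom 15: C, bond orders sum to 1 (valence 4) → 3 H
Totals → C:10, H:16, F:3, I:1, O:1.
In Hill order: C10H16F3IO.

C10H16F3IO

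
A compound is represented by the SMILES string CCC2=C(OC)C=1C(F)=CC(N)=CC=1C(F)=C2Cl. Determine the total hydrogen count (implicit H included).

Walk through each heavy atom and fill implicit hydrogens from standard valence (C 4, N 3, O 2, S 2, halogen 1):
  atom 1: C, bond orders sum to 1 (valence 4) → 3 H
  atom 2: C, bond orders sum to 2 (valence 4) → 2 H
  atom 3: C, bond orders sum to 4 (valence 4) → 0 H
  atom 4: C, bond orders sum to 4 (valence 4) → 0 H
  atom 5: O, bond orders sum to 2 (valence 2) → 0 H
  atom 6: C, bond orders sum to 1 (valence 4) → 3 H
  atom 7: C, bond orders sum to 4 (valence 4) → 0 H
  atom 8: C, bond orders sum to 4 (valence 4) → 0 H
  atom 9: F (halogen, monovalent) → 0 H
  atom 10: C, bond orders sum to 3 (valence 4) → 1 H
  atom 11: C, bond orders sum to 4 (valence 4) → 0 H
  atom 12: N, bond orders sum to 1 (valence 3) → 2 H
  atom 13: C, bond orders sum to 3 (valence 4) → 1 H
  atom 14: C, bond orders sum to 4 (valence 4) → 0 H
  atom 15: C, bond orders sum to 4 (valence 4) → 0 H
  atom 16: F (halogen, monovalent) → 0 H
  atom 17: C, bond orders sum to 4 (valence 4) → 0 H
  atom 18: Cl (halogen, monovalent) → 0 H
Total hydrogens: 12.

12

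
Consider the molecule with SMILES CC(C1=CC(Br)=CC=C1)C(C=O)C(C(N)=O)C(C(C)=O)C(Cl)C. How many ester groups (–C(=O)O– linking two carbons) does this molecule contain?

0

Scan the SMILES for the ester motif — none present.
Groups that are present: 1 aldehyde, 1 amide, 1 ketone.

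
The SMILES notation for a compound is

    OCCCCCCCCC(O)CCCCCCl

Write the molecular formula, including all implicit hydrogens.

C14H29ClO2

Walk through each heavy atom and fill implicit hydrogens from standard valence (C 4, N 3, O 2, S 2, halogen 1):
  atom 1: O, bond orders sum to 1 (valence 2) → 1 H
  atom 2: C, bond orders sum to 2 (valence 4) → 2 H
  atom 3: C, bond orders sum to 2 (valence 4) → 2 H
  atom 4: C, bond orders sum to 2 (valence 4) → 2 H
  atom 5: C, bond orders sum to 2 (valence 4) → 2 H
  atom 6: C, bond orders sum to 2 (valence 4) → 2 H
  atom 7: C, bond orders sum to 2 (valence 4) → 2 H
  atom 8: C, bond orders sum to 2 (valence 4) → 2 H
  atom 9: C, bond orders sum to 2 (valence 4) → 2 H
  atom 10: C, bond orders sum to 3 (valence 4) → 1 H
  atom 11: O, bond orders sum to 1 (valence 2) → 1 H
  atom 12: C, bond orders sum to 2 (valence 4) → 2 H
  atom 13: C, bond orders sum to 2 (valence 4) → 2 H
  atom 14: C, bond orders sum to 2 (valence 4) → 2 H
  atom 15: C, bond orders sum to 2 (valence 4) → 2 H
  atom 16: C, bond orders sum to 2 (valence 4) → 2 H
  atom 17: Cl (halogen, monovalent) → 0 H
Totals → C:14, H:29, Cl:1, O:2.
In Hill order: C14H29ClO2.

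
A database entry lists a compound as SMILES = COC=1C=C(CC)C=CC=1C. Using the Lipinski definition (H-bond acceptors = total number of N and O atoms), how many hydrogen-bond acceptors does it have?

1

N atoms: 0; O atoms: 1.
Lipinski HBA = 0 + 1 = 1.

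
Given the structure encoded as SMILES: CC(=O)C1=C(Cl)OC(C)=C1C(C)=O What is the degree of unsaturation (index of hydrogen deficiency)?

5

Degree of unsaturation = (number of rings) + (number of π bonds).
Ring closures in the SMILES: 1.
π bonds: 4 double bonds (each 1 DoU) → 4 DoU from unsaturation.
Total DoU = 1 + 4 = 5.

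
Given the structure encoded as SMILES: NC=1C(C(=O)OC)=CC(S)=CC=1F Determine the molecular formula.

C8H8FNO2S

Walk through each heavy atom and fill implicit hydrogens from standard valence (C 4, N 3, O 2, S 2, halogen 1):
  atom 1: N, bond orders sum to 1 (valence 3) → 2 H
  atom 2: C, bond orders sum to 4 (valence 4) → 0 H
  atom 3: C, bond orders sum to 4 (valence 4) → 0 H
  atom 4: C, bond orders sum to 4 (valence 4) → 0 H
  atom 5: O, bond orders sum to 2 (valence 2) → 0 H
  atom 6: O, bond orders sum to 2 (valence 2) → 0 H
  atom 7: C, bond orders sum to 1 (valence 4) → 3 H
  atom 8: C, bond orders sum to 3 (valence 4) → 1 H
  atom 9: C, bond orders sum to 4 (valence 4) → 0 H
  atom 10: S, bond orders sum to 1 (valence 2) → 1 H
  atom 11: C, bond orders sum to 3 (valence 4) → 1 H
  atom 12: C, bond orders sum to 4 (valence 4) → 0 H
  atom 13: F (halogen, monovalent) → 0 H
Totals → C:8, H:8, F:1, N:1, O:2, S:1.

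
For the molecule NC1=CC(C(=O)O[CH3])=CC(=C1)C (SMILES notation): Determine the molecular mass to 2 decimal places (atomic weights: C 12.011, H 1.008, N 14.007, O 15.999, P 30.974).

165.19 g/mol

First, the molecular formula is C9H11NO2 (counting implicit H from valence).
  C: 9 × 12.011 = 108.099
  H: 11 × 1.008 = 11.088
  N: 1 × 14.007 = 14.007
  O: 2 × 15.999 = 31.998
Sum: 9×12.011 + 11×1.008 + 1×14.007 + 2×15.999 = 165.192 → 165.19 g/mol.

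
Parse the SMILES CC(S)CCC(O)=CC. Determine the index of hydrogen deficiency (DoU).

1

Degree of unsaturation = (number of rings) + (number of π bonds).
Ring closures in the SMILES: 0.
π bonds: 1 double bond (each 1 DoU) → 1 DoU from unsaturation.
Total DoU = 0 + 1 = 1.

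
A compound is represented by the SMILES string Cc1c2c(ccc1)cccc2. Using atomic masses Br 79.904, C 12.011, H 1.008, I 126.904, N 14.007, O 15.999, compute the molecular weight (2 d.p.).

142.20 g/mol

First, the molecular formula is C11H10 (counting implicit H from valence).
  C: 11 × 12.011 = 132.121
  H: 10 × 1.008 = 10.080
Sum: 11×12.011 + 10×1.008 = 142.201 → 142.20 g/mol.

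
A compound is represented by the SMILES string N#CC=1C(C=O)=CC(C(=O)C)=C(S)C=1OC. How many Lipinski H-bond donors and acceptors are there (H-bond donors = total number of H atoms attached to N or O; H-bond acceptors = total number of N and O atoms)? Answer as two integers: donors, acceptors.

0, 4

Donors: find every N or O and count the H atoms it carries.
  atom 1 (N): bond orders sum to 3 → 0 H
  atom 6 (O): bond orders sum to 2 → 0 H
  atom 10 (O): bond orders sum to 2 → 0 H
  atom 15 (O): bond orders sum to 2 → 0 H
Lipinski HBD = 0.
Acceptors: N atoms = 1, O atoms = 3 → HBA = 4.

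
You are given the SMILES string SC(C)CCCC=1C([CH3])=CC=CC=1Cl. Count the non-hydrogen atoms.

14

Every atom symbol written in the SMILES (organic subset) is one heavy atom; implicit H are not written.
Heavy atoms by element → C:12, Cl:1, S:1.
Total: 14.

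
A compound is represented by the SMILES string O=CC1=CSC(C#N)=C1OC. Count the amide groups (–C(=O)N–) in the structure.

Scan the SMILES for the amide motif — none present.
Groups that are present: 1 aldehyde, 1 ether, 1 nitrile.

0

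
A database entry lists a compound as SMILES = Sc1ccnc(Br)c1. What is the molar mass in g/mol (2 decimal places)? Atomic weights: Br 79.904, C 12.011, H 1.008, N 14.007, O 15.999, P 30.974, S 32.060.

First, the molecular formula is C5H4BrNS (counting implicit H from valence).
  Br: 1 × 79.904 = 79.904
  C: 5 × 12.011 = 60.055
  H: 4 × 1.008 = 4.032
  N: 1 × 14.007 = 14.007
  S: 1 × 32.060 = 32.060
Sum: 1×79.904 + 5×12.011 + 4×1.008 + 1×14.007 + 1×32.060 = 190.058 → 190.06 g/mol.

190.06 g/mol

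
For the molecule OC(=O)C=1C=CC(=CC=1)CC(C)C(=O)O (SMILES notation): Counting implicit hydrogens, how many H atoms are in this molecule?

12

Walk through each heavy atom and fill implicit hydrogens from standard valence (C 4, N 3, O 2, S 2, halogen 1):
  atom 1: O, bond orders sum to 1 (valence 2) → 1 H
  atom 2: C, bond orders sum to 4 (valence 4) → 0 H
  atom 3: O, bond orders sum to 2 (valence 2) → 0 H
  atom 4: C, bond orders sum to 4 (valence 4) → 0 H
  atom 5: C, bond orders sum to 3 (valence 4) → 1 H
  atom 6: C, bond orders sum to 3 (valence 4) → 1 H
  atom 7: C, bond orders sum to 4 (valence 4) → 0 H
  atom 8: C, bond orders sum to 3 (valence 4) → 1 H
  atom 9: C, bond orders sum to 3 (valence 4) → 1 H
  atom 10: C, bond orders sum to 2 (valence 4) → 2 H
  atom 11: C, bond orders sum to 3 (valence 4) → 1 H
  atom 12: C, bond orders sum to 1 (valence 4) → 3 H
  atom 13: C, bond orders sum to 4 (valence 4) → 0 H
  atom 14: O, bond orders sum to 2 (valence 2) → 0 H
  atom 15: O, bond orders sum to 1 (valence 2) → 1 H
Total hydrogens: 12.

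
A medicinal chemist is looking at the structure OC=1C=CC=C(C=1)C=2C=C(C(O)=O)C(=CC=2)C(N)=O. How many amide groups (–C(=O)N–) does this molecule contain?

1

The amide motif appears at heavy-atom position 17 in the SMILES.
Other groups present: 1 carboxylic acid, 1 hydroxyl.
Amide count: 1.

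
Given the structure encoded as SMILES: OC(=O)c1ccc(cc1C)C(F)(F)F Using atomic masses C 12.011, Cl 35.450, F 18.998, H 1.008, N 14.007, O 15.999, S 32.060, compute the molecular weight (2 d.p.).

First, the molecular formula is C9H7F3O2 (counting implicit H from valence).
  C: 9 × 12.011 = 108.099
  F: 3 × 18.998 = 56.994
  H: 7 × 1.008 = 7.056
  O: 2 × 15.999 = 31.998
Sum: 9×12.011 + 3×18.998 + 7×1.008 + 2×15.999 = 204.147 → 204.15 g/mol.

204.15 g/mol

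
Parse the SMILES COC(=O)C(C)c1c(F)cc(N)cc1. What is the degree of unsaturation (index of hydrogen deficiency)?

5

Molecular formula: C10H12FNO2.
DoU = (2C + 2 + N − H − X) / 2, where X is the halogen count and O/S are ignored.
    = (2·10 + 2 + 1 − 12 − 1) / 2 = 10 / 2 = 5.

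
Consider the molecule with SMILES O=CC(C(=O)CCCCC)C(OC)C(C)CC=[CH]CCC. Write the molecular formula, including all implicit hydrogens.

C18H32O3

Walk through each heavy atom and fill implicit hydrogens from standard valence (C 4, N 3, O 2, S 2, halogen 1):
  atom 1: O, bond orders sum to 2 (valence 2) → 0 H
  atom 2: C, bond orders sum to 3 (valence 4) → 1 H
  atom 3: C, bond orders sum to 3 (valence 4) → 1 H
  atom 4: C, bond orders sum to 4 (valence 4) → 0 H
  atom 5: O, bond orders sum to 2 (valence 2) → 0 H
  atom 6: C, bond orders sum to 2 (valence 4) → 2 H
  atom 7: C, bond orders sum to 2 (valence 4) → 2 H
  atom 8: C, bond orders sum to 2 (valence 4) → 2 H
  atom 9: C, bond orders sum to 2 (valence 4) → 2 H
  atom 10: C, bond orders sum to 1 (valence 4) → 3 H
  atom 11: C, bond orders sum to 3 (valence 4) → 1 H
  atom 12: O, bond orders sum to 2 (valence 2) → 0 H
  atom 13: C, bond orders sum to 1 (valence 4) → 3 H
  atom 14: C, bond orders sum to 3 (valence 4) → 1 H
  atom 15: C, bond orders sum to 1 (valence 4) → 3 H
  atom 16: C, bond orders sum to 2 (valence 4) → 2 H
  atom 17: C, bond orders sum to 3 (valence 4) → 1 H
  atom 18: C with explicit H count 1
  atom 19: C, bond orders sum to 2 (valence 4) → 2 H
  atom 20: C, bond orders sum to 2 (valence 4) → 2 H
  atom 21: C, bond orders sum to 1 (valence 4) → 3 H
Totals → C:18, H:32, O:3.
In Hill order: C18H32O3.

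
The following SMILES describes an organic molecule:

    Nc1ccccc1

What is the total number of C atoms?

6

Count every carbon token in the SMILES (each C, including those in ring-closure positions and inside branches).
Carbon count: 6.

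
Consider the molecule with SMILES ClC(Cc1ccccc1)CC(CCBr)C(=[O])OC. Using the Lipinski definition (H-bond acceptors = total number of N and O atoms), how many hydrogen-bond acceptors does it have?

2

N atoms: 0; O atoms: 2.
Lipinski HBA = 0 + 2 = 2.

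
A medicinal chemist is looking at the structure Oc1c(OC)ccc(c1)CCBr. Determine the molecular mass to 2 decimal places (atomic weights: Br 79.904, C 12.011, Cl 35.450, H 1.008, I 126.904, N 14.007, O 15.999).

First, the molecular formula is C9H11BrO2 (counting implicit H from valence).
  Br: 1 × 79.904 = 79.904
  C: 9 × 12.011 = 108.099
  H: 11 × 1.008 = 11.088
  O: 2 × 15.999 = 31.998
Sum: 1×79.904 + 9×12.011 + 11×1.008 + 2×15.999 = 231.089 → 231.09 g/mol.

231.09 g/mol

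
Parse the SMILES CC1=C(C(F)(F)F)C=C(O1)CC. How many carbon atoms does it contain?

8

Count every carbon token in the SMILES (each C, including those in ring-closure positions and inside branches).
Carbon count: 8.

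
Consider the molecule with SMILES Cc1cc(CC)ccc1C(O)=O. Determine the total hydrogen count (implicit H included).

Walk through each heavy atom and fill implicit hydrogens from standard valence (C 4, N 3, O 2, S 2, halogen 1); for lowercase aromatic atoms, an aromatic c carries 1 H when it has two neighbours and 0 H with three, and aromatic n carries 0 H:
  atom 1: C, bond orders sum to 1 (valence 4) → 3 H
  atom 2: aromatic c, 3 neighbours → 0 H
  atom 3: aromatic c, 2 neighbours → 1 H
  atom 4: aromatic c, 3 neighbours → 0 H
  atom 5: C, bond orders sum to 2 (valence 4) → 2 H
  atom 6: C, bond orders sum to 1 (valence 4) → 3 H
  atom 7: aromatic c, 2 neighbours → 1 H
  atom 8: aromatic c, 2 neighbours → 1 H
  atom 9: aromatic c, 3 neighbours → 0 H
  atom 10: C, bond orders sum to 4 (valence 4) → 0 H
  atom 11: O, bond orders sum to 1 (valence 2) → 1 H
  atom 12: O, bond orders sum to 2 (valence 2) → 0 H
Total hydrogens: 12.

12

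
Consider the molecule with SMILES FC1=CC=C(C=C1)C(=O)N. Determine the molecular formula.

Walk through each heavy atom and fill implicit hydrogens from standard valence (C 4, N 3, O 2, S 2, halogen 1):
  atom 1: F (halogen, monovalent) → 0 H
  atom 2: C, bond orders sum to 4 (valence 4) → 0 H
  atom 3: C, bond orders sum to 3 (valence 4) → 1 H
  atom 4: C, bond orders sum to 3 (valence 4) → 1 H
  atom 5: C, bond orders sum to 4 (valence 4) → 0 H
  atom 6: C, bond orders sum to 3 (valence 4) → 1 H
  atom 7: C, bond orders sum to 3 (valence 4) → 1 H
  atom 8: C, bond orders sum to 4 (valence 4) → 0 H
  atom 9: O, bond orders sum to 2 (valence 2) → 0 H
  atom 10: N, bond orders sum to 1 (valence 3) → 2 H
Totals → C:7, H:6, F:1, N:1, O:1.

C7H6FNO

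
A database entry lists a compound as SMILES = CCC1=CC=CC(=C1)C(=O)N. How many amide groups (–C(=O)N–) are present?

1

The amide motif appears at heavy-atom position 9 in the SMILES.
Amide count: 1.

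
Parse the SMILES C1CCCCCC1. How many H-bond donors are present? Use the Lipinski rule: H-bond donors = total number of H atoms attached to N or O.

0

Donors: find every N or O and count the H atoms it carries.
  (no N or O atoms present)
Lipinski HBD = 0.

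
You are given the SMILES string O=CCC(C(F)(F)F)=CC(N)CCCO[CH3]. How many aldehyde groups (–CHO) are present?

The aldehyde motif appears at heavy-atom position 2 in the SMILES.
Other groups present: 1 alkene, 1 ether, 1 primary amine.
Aldehyde count: 1.

1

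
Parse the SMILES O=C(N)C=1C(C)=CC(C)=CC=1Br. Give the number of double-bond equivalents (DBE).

Degree of unsaturation = (number of rings) + (number of π bonds).
Ring closures in the SMILES: 1.
π bonds: 4 double bonds (each 1 DoU) → 4 DoU from unsaturation.
Total DoU = 1 + 4 = 5.

5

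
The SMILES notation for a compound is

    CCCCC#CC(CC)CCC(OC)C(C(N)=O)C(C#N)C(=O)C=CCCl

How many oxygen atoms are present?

Scan the SMILES for O atoms (remember two-letter symbols like Cl and Br are single atoms).
Oxygen count: 3.

3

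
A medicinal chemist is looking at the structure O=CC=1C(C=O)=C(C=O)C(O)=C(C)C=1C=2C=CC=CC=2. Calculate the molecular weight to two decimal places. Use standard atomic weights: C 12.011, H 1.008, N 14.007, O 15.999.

First, the molecular formula is C16H12O4 (counting implicit H from valence).
  C: 16 × 12.011 = 192.176
  H: 12 × 1.008 = 12.096
  O: 4 × 15.999 = 63.996
Sum: 16×12.011 + 12×1.008 + 4×15.999 = 268.268 → 268.27 g/mol.

268.27 g/mol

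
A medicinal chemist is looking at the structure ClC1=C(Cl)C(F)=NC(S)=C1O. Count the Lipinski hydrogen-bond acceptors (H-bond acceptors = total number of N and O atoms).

N atoms: 1; O atoms: 1.
Lipinski HBA = 1 + 1 = 2.

2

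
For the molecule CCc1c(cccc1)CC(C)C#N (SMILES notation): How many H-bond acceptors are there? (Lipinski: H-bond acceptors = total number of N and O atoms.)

N atoms: 1; O atoms: 0.
Lipinski HBA = 1 + 0 = 1.

1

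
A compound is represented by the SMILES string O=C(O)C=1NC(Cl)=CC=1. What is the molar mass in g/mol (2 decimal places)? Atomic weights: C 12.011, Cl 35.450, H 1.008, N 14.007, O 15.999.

145.54 g/mol

First, the molecular formula is C5H4ClNO2 (counting implicit H from valence).
  C: 5 × 12.011 = 60.055
  Cl: 1 × 35.450 = 35.450
  H: 4 × 1.008 = 4.032
  N: 1 × 14.007 = 14.007
  O: 2 × 15.999 = 31.998
Sum: 5×12.011 + 1×35.450 + 4×1.008 + 1×14.007 + 2×15.999 = 145.542 → 145.54 g/mol.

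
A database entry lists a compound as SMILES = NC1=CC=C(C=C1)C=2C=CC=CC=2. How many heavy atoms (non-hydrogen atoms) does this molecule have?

Every atom symbol written in the SMILES (organic subset) is one heavy atom; implicit H are not written.
Heavy atoms by element → C:12, N:1.
Total: 13.

13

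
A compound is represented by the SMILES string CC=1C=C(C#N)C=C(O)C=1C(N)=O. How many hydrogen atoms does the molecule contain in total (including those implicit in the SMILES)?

Walk through each heavy atom and fill implicit hydrogens from standard valence (C 4, N 3, O 2, S 2, halogen 1):
  atom 1: C, bond orders sum to 1 (valence 4) → 3 H
  atom 2: C, bond orders sum to 4 (valence 4) → 0 H
  atom 3: C, bond orders sum to 3 (valence 4) → 1 H
  atom 4: C, bond orders sum to 4 (valence 4) → 0 H
  atom 5: C, bond orders sum to 4 (valence 4) → 0 H
  atom 6: N, bond orders sum to 3 (valence 3) → 0 H
  atom 7: C, bond orders sum to 3 (valence 4) → 1 H
  atom 8: C, bond orders sum to 4 (valence 4) → 0 H
  atom 9: O, bond orders sum to 1 (valence 2) → 1 H
  atom 10: C, bond orders sum to 4 (valence 4) → 0 H
  atom 11: C, bond orders sum to 4 (valence 4) → 0 H
  atom 12: N, bond orders sum to 1 (valence 3) → 2 H
  atom 13: O, bond orders sum to 2 (valence 2) → 0 H
Total hydrogens: 8.

8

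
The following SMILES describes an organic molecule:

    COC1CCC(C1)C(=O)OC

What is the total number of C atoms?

8

Count every carbon token in the SMILES (each C, including those in ring-closure positions and inside branches).
Carbon count: 8.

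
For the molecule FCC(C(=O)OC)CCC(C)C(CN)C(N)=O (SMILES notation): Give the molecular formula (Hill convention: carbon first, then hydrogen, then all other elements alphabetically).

Walk through each heavy atom and fill implicit hydrogens from standard valence (C 4, N 3, O 2, S 2, halogen 1):
  atom 1: F (halogen, monovalent) → 0 H
  atom 2: C, bond orders sum to 2 (valence 4) → 2 H
  atom 3: C, bond orders sum to 3 (valence 4) → 1 H
  atom 4: C, bond orders sum to 4 (valence 4) → 0 H
  atom 5: O, bond orders sum to 2 (valence 2) → 0 H
  atom 6: O, bond orders sum to 2 (valence 2) → 0 H
  atom 7: C, bond orders sum to 1 (valence 4) → 3 H
  atom 8: C, bond orders sum to 2 (valence 4) → 2 H
  atom 9: C, bond orders sum to 2 (valence 4) → 2 H
  atom 10: C, bond orders sum to 3 (valence 4) → 1 H
  atom 11: C, bond orders sum to 1 (valence 4) → 3 H
  atom 12: C, bond orders sum to 3 (valence 4) → 1 H
  atom 13: C, bond orders sum to 2 (valence 4) → 2 H
  atom 14: N, bond orders sum to 1 (valence 3) → 2 H
  atom 15: C, bond orders sum to 4 (valence 4) → 0 H
  atom 16: N, bond orders sum to 1 (valence 3) → 2 H
  atom 17: O, bond orders sum to 2 (valence 2) → 0 H
Totals → C:11, H:21, F:1, N:2, O:3.

C11H21FN2O3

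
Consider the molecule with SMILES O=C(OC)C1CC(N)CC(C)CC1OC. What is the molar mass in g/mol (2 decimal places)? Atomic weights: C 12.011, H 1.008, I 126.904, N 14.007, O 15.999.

215.29 g/mol

First, the molecular formula is C11H21NO3 (counting implicit H from valence).
  C: 11 × 12.011 = 132.121
  H: 21 × 1.008 = 21.168
  N: 1 × 14.007 = 14.007
  O: 3 × 15.999 = 47.997
Sum: 11×12.011 + 21×1.008 + 1×14.007 + 3×15.999 = 215.293 → 215.29 g/mol.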